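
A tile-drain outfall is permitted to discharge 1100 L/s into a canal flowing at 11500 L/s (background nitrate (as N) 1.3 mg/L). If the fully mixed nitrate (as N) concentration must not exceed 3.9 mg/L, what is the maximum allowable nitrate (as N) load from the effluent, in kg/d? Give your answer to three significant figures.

Mass balance at the limit: 11500·1.300 + 1100·Cₑ = 12600·3.9 → Cₑ = 31.08 mg/L.
1100 L/s = 1.100 m³/s. Load = 1.100 m³/s × 31.08 g/m³ × 86 400 s/d = 2954 kg/d.

2950 kg/d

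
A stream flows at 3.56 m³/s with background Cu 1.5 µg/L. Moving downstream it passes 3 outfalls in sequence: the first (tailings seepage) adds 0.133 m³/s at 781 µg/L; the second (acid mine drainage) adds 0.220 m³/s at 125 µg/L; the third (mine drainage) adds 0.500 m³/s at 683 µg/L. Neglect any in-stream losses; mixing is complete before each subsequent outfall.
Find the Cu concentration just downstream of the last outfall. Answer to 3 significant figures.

108 µg/L

After outfall 1: Q = 3.560 + 0.1330 = 3.693 m³/s; C = (3.560·1.500 + 0.1330·781.0)/3.693 = 29.57 µg/L.
After outfall 2: Q = 3.693 + 0.2200 = 3.913 m³/s; C = (3.693·29.57 + 0.2200·125.0)/3.913 = 34.94 µg/L.
After outfall 3: Q = 3.913 + 0.5000 = 4.413 m³/s; C = (3.913·34.94 + 0.5000·683.0)/4.413 = 108.4 µg/L.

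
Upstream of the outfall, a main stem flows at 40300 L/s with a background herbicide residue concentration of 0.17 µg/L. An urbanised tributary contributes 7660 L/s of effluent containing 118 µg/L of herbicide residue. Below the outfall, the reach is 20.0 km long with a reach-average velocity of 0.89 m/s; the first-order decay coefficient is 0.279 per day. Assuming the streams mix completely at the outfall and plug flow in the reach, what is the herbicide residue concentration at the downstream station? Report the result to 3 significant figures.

Mixed concentration C = ΣQC/ΣQ = (40300·0.1700 + 7660·118.0) / 47960 = 910700/47960 = 18.99 µg/L.
Travel time t = 20.0·1000 / 0.89 = 22470 s = 6.242 h.
Applying C = C₀e^(−kt): 18.99 × 0.9300 = 17.66 µg/L.

17.7 µg/L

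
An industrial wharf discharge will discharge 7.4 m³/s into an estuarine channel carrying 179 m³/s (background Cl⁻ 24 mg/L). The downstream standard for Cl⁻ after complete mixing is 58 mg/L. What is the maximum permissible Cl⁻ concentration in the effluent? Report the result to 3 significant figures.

At the limit, (Qr·Cr + Qe·Cₑ)/(Qr + Qe) = 58:
Cₑ = (186.4·58 − 179.0·24.00) / 7.400 = 880.4 mg/L.

880 mg/L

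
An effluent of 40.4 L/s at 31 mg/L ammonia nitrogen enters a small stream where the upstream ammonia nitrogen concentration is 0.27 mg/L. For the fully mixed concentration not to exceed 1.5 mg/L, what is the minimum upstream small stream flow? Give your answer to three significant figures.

Set C_mix = 1.5: (Q·0.2700 + 40.40·31.00) / (Q + 40.40) = 1.5
→ Q = 40.40·(31.00 − 1.5)/(1.5 − 0.2700) = 968.9 L/s.

969 L/s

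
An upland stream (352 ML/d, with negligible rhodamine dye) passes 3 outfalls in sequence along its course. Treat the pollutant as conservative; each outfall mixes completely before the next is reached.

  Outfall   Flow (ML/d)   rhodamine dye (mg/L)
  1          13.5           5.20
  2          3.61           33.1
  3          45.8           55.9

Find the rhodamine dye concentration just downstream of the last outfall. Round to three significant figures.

6.63 mg/L

Below outfall 1: Q → 365.5 ML/d, C = (352.0·0 + 13.50·5.200)/365.5 = 0.1921 mg/L.
Below outfall 2: Q → 369.1 ML/d, C = (365.5·0.1921 + 3.610·33.10)/369.1 = 0.5139 mg/L.
Below outfall 3: Q → 414.9 ML/d, C = (369.1·0.5139 + 45.80·55.90)/414.9 = 6.628 mg/L.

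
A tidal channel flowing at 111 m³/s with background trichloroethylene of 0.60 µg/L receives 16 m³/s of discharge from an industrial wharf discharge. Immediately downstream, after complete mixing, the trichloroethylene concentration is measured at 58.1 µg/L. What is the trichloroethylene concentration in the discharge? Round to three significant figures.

457 µg/L

Mass balance: 111.0·0.6000 + 16.00·Cₑ = 127.0·58.10
→ Cₑ = (127.0·58.10 − 111.0·0.6000) / 16.00 = 457.0 µg/L.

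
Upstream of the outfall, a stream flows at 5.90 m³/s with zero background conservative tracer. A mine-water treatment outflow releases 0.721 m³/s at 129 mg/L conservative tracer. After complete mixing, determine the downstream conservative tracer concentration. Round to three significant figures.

14.0 mg/L

Mass balance: C = (5.900·0 + 0.7210·129.0) / 6.621 = 93.01/6.621 = 14.05 mg/L.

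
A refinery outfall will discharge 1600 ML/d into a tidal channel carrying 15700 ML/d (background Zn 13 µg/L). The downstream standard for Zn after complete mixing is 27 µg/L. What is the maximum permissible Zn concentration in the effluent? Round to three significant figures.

At the limit, (Qr·Cr + Qe·Cₑ)/(Qr + Qe) = 27:
Cₑ = (17300·27 − 15700·13.00) / 1600 = 164.4 µg/L.

164 µg/L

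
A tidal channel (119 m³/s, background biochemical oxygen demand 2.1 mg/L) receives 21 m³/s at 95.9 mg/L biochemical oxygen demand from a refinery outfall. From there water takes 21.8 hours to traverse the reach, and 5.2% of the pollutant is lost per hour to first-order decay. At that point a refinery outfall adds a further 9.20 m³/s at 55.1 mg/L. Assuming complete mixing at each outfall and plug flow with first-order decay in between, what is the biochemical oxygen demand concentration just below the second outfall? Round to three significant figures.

8.13 mg/L

Conservation of mass: C = (119.0·2.100 + 21.00·95.90) / 140.0 = 2264/140.0 = 16.17 mg/L; combined flow 140.0 m³/s.
5.2%/h lost → k = −ln(1 − 0.052) = 0.05340 h⁻¹.
Applying C = C₀e^(−kt): 16.17 × 0.3122 = 5.048 mg/L.
At the second outfall, C = (140.0·5.048 + 9.200·55.10) / (140.0 + 9.200) = 8.134 mg/L.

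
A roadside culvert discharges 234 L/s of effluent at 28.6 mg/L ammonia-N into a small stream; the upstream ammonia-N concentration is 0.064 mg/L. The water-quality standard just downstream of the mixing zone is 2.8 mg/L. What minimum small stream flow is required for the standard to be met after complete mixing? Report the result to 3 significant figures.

2210 L/s

Set C_mix = 2.8: (Q·0.06400 + 234.0·28.60) / (Q + 234.0) = 2.8
→ Q = 234.0·(28.60 − 2.8)/(2.8 − 0.06400) = 2207 L/s.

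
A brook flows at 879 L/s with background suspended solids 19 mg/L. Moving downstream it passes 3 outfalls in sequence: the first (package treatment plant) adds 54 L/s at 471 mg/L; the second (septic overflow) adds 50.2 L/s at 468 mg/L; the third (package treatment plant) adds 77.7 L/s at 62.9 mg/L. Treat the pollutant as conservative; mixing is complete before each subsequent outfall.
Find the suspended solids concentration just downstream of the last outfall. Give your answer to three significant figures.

66.5 mg/L

Below outfall 1: Q → 933.0 L/s, C = (879.0·19.00 + 54.00·471.0)/933.0 = 45.16 mg/L.
Below outfall 2: Q → 983.2 L/s, C = (933.0·45.16 + 50.20·468.0)/983.2 = 66.75 mg/L.
Below outfall 3: Q → 1061 L/s, C = (983.2·66.75 + 77.70·62.90)/1061 = 66.47 mg/L.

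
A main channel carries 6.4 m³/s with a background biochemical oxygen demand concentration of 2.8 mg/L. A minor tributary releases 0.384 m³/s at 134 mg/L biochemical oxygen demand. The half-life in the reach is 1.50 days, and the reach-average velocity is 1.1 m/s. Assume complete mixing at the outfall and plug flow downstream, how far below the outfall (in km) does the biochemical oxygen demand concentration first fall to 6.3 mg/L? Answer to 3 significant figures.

99.6 km

Mass balance: C = (6.400·2.800 + 0.3840·134.0) / 6.784 = 69.38/6.784 = 10.23 mg/L.
Half-life 1.50 d → k = ln 2 / 1.50 = 0.4621 d⁻¹.
Set 10.23·exp(−k·t) = 6.3 → t = ln(10.23/6.3)/k = 90570 s = 25.16 h.
Distance = v·t = 1.1·90570 = 99630 m = 99.63 km.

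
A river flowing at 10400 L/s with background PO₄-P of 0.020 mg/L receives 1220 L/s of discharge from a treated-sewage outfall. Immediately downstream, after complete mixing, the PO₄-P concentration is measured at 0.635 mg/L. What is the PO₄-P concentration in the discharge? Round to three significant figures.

Mass balance: 10400·0.02000 + 1220·Cₑ = 11620·0.6350
→ Cₑ = (11620·0.6350 − 10400·0.02000) / 1220 = 5.878 mg/L.

5.88 mg/L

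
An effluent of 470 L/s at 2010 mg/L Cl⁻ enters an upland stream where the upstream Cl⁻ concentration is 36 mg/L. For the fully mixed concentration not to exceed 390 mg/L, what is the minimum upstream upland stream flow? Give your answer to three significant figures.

2150 L/s

Set C_mix = 390: (Q·36.00 + 470.0·2010) / (Q + 470.0) = 390
→ Q = 470.0·(2010 − 390)/(390 − 36.00) = 2151 L/s.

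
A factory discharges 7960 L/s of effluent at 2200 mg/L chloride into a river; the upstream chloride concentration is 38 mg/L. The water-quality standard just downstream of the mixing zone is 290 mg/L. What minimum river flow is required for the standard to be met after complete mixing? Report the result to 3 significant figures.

Set C_mix = 290: (Q·38.00 + 7960·2200) / (Q + 7960) = 290
→ Q = 7960·(2200 − 290)/(290 − 38.00) = 60330 L/s.

60300 L/s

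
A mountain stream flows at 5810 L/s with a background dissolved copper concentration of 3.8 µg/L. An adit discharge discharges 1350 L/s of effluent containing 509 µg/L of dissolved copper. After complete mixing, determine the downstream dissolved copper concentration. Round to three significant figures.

99.1 µg/L

Flow-weighted average: C = (5810·3.800 + 1350·509.0) / 7160 = 709200/7160 = 99.05 µg/L.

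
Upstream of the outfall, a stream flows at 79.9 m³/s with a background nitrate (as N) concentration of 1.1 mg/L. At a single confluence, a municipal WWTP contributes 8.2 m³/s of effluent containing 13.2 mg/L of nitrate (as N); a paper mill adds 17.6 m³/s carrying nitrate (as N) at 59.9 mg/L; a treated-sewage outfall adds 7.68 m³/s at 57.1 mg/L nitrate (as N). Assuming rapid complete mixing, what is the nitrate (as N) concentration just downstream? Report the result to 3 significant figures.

14.9 mg/L

After mixing, C = (79.90·1.100 + 8.200·13.20 + 17.60·59.90 + 7.680·57.10) / 113.4 = 1689/113.4 = 14.90 mg/L.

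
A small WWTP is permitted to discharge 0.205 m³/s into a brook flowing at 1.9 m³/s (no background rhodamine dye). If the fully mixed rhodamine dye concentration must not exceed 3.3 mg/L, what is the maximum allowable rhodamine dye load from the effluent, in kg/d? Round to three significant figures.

Mass balance at the limit: 1.900·0 + 0.2050·Cₑ = 2.105·3.3 → Cₑ = 33.89 mg/L.
Load = 0.2050 m³/s × 33.89 g/m³ × 86 400 s/d = 600.2 kg/d.

600 kg/d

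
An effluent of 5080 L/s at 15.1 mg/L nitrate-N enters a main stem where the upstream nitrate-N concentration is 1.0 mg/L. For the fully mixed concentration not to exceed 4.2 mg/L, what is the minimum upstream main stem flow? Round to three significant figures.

Set C_mix = 4.2: (Q·1.000 + 5080·15.10) / (Q + 5080) = 4.2
→ Q = 5080·(15.10 − 4.2)/(4.2 − 1.000) = 17300 L/s.

17300 L/s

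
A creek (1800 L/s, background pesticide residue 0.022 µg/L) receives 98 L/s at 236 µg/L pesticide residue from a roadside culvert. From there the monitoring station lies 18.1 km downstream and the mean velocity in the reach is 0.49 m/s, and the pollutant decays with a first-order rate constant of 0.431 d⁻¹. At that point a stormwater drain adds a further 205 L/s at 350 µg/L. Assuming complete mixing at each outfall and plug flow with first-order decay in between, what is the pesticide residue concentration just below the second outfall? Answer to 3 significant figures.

After mixing, C = (1800·0.02200 + 98.00·236.0) / 1898 = 23170/1898 = 12.21 µg/L; combined flow 1898 L/s.
Travel time t = 18.1·1000 / 0.49 = 36940 s = 10.26 h.
After decay, C = 12.21 × e^(−kt) = 12.21 × 0.8317 = 10.15 µg/L.
At the second outfall, C = (1898·10.15 + 205.0·350.0) / (1898 + 205.0) = 43.28 µg/L.

43.3 µg/L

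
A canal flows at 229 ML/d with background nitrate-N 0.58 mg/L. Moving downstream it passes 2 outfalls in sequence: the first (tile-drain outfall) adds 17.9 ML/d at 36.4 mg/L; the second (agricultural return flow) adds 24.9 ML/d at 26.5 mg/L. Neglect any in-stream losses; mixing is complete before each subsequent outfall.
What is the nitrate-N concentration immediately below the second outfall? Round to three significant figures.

Below outfall 1: Q → 246.9 ML/d, C = (229.0·0.5800 + 17.90·36.40)/246.9 = 3.177 mg/L.
Below outfall 2: Q → 271.8 ML/d, C = (246.9·3.177 + 24.90·26.50)/271.8 = 5.314 mg/L.

5.31 mg/L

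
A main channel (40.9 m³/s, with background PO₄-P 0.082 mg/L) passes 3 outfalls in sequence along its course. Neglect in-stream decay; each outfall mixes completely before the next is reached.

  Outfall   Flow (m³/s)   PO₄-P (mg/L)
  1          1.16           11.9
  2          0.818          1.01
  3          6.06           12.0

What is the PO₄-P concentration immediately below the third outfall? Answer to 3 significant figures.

1.85 mg/L

After outfall 1: Q = 40.90 + 1.160 = 42.06 m³/s; C = (40.90·0.08200 + 1.160·11.90)/42.06 = 0.4079 mg/L.
After outfall 2: Q = 42.06 + 0.8180 = 42.88 m³/s; C = (42.06·0.4079 + 0.8180·1.010)/42.88 = 0.4194 mg/L.
After outfall 3: Q = 42.88 + 6.060 = 48.94 m³/s; C = (42.88·0.4194 + 6.060·12.00)/48.94 = 1.853 mg/L.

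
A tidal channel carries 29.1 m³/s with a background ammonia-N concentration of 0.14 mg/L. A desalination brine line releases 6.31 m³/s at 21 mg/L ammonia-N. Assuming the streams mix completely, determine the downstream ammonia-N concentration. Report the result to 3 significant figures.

3.86 mg/L

Mass balance: C = (29.10·0.1400 + 6.310·21.00) / 35.41 = 136.6/35.41 = 3.857 mg/L.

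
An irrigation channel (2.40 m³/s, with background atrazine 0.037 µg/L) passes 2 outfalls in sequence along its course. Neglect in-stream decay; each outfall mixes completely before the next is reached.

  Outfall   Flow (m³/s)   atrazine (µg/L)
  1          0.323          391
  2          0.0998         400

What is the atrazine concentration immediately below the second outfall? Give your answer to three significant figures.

58.9 µg/L

After outfall 1: Q = 2.400 + 0.3230 = 2.723 m³/s; C = (2.400·0.03700 + 0.3230·391.0)/2.723 = 46.41 µg/L.
After outfall 2: Q = 2.723 + 0.09980 = 2.823 m³/s; C = (2.723·46.41 + 0.09980·400.0)/2.823 = 58.91 µg/L.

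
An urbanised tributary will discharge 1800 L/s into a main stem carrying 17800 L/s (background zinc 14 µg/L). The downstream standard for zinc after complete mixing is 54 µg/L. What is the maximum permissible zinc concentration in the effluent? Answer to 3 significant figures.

450 µg/L

At the limit, (Qr·Cr + Qe·Cₑ)/(Qr + Qe) = 54:
Cₑ = (19600·54 − 17800·14.00) / 1800 = 449.6 µg/L.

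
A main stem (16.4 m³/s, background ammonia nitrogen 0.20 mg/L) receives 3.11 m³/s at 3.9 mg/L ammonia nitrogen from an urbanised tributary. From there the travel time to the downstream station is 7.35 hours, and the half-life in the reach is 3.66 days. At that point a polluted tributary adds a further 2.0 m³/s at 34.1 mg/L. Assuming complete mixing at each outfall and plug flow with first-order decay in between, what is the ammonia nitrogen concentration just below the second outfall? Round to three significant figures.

3.85 mg/L

Mixed concentration C = ΣQC/ΣQ = (16.40·0.2000 + 3.110·3.900) / 19.51 = 15.41/19.51 = 0.7898 mg/L; combined flow 19.51 m³/s.
Half-life 3.66 d → k = ln 2 / 3.66 = 0.1894 d⁻¹.
Applying C = C₀e^(−kt): 0.7898 × 0.9437 = 0.7453 mg/L.
At the second outfall, C = (19.51·0.7453 + 2.000·34.10) / (19.51 + 2.000) = 3.847 mg/L.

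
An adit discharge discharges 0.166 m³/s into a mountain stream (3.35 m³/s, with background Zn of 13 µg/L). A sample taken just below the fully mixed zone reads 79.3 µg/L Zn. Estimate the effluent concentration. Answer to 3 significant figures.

Mass balance: 3.350·13.00 + 0.1660·Cₑ = 3.516·79.30
→ Cₑ = (3.516·79.30 − 3.350·13.00) / 0.1660 = 1417 µg/L.

1420 µg/L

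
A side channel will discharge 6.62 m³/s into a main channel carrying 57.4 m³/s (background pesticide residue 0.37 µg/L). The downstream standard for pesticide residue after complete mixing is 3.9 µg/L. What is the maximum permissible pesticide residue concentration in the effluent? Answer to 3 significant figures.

34.5 µg/L

At the limit, (Qr·Cr + Qe·Cₑ)/(Qr + Qe) = 3.9:
Cₑ = (64.02·3.9 − 57.40·0.3700) / 6.620 = 34.51 µg/L.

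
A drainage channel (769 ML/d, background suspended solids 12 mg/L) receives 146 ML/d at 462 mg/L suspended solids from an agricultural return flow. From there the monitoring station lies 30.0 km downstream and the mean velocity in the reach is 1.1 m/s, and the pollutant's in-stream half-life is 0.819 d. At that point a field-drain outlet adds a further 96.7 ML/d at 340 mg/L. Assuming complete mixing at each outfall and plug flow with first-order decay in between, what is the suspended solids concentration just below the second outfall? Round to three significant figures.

90.5 mg/L

Mixed concentration C = ΣQC/ΣQ = (769.0·12.00 + 146.0·462.0) / 915.0 = 76680/915.0 = 83.80 mg/L; combined flow 915.0 ML/d.
Travel time t = 30.0·1000 / 1.1 = 27270 s = 7.576 h.
Half-life 0.819 d → k = ln 2 / 0.819 = 0.8463 d⁻¹.
Applying C = C₀e^(−kt): 83.80 × 0.7656 = 64.16 mg/L.
Second outfall: C = (915.0·64.16 + 96.70·340.0)/1012 = 90.52 mg/L.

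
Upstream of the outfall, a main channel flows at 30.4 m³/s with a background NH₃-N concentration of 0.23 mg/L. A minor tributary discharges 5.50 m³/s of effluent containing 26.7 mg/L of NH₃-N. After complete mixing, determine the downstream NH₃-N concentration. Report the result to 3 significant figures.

4.29 mg/L

Flow-weighted average: C = (30.40·0.2300 + 5.500·26.70) / 35.90 = 153.8/35.90 = 4.285 mg/L.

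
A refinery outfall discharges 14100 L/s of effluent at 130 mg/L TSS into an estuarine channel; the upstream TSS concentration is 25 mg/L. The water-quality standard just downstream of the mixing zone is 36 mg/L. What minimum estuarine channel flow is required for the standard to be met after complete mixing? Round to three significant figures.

120000 L/s

Set C_mix = 36: (Q·25.00 + 14100·130.0) / (Q + 14100) = 36
→ Q = 14100·(130.0 − 36)/(36 − 25.00) = 120500 L/s.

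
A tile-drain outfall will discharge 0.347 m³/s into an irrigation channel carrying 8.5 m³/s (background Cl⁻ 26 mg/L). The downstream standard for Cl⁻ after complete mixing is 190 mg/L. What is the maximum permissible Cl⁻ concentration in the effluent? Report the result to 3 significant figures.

At the limit, (Qr·Cr + Qe·Cₑ)/(Qr + Qe) = 190:
Cₑ = (8.847·190 − 8.500·26.00) / 0.3470 = 4207 mg/L.

4210 mg/L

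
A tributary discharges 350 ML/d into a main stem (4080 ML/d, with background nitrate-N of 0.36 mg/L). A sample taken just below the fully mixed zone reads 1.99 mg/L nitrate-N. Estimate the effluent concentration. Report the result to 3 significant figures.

21.0 mg/L

Mass balance: 4080·0.3600 + 350.0·Cₑ = 4430·1.990
→ Cₑ = (4430·1.990 − 4080·0.3600) / 350.0 = 20.99 mg/L.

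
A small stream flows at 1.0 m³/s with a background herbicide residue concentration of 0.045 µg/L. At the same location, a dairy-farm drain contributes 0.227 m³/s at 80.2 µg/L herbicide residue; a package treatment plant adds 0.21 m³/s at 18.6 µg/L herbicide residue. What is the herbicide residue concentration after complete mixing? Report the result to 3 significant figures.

15.4 µg/L

Mixed concentration C = ΣQC/ΣQ = (1.000·0.04500 + 0.2270·80.20 + 0.2100·18.60) / 1.437 = 22.16/1.437 = 15.42 µg/L.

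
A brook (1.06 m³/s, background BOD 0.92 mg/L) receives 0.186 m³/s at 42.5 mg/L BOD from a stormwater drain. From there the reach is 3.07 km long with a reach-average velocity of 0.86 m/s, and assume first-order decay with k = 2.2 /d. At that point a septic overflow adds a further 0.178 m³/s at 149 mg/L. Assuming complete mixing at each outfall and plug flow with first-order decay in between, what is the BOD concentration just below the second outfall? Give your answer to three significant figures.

24.3 mg/L

After mixing, C = (1.060·0.9200 + 0.1860·42.50) / 1.246 = 8.880/1.246 = 7.127 mg/L; combined flow 1.246 m³/s.
Travel time t = 3.07·1000 / 0.86 = 3570 s = 0.9916 h.
After decay, C = 7.127 × e^(−kt) = 7.127 × 0.9131 = 6.508 mg/L.
At the second outfall, C = (1.246·6.508 + 0.1780·149.0) / (1.246 + 0.1780) = 24.32 mg/L.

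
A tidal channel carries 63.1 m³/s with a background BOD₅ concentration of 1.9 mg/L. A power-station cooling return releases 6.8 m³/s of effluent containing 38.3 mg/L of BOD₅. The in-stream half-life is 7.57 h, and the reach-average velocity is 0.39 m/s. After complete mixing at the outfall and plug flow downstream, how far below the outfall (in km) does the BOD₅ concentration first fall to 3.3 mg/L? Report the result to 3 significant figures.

Mixed concentration C = ΣQC/ΣQ = (63.10·1.900 + 6.800·38.30) / 69.90 = 380.3/69.90 = 5.441 mg/L.
Half-life 7.57 h → k = ln 2 / 7.57 = 0.09157 h⁻¹ = 2.198 d⁻¹.
Set 5.441·exp(−k·t) = 3.3 → t = ln(5.441/3.3)/k = 19660 s = 5.461 h.
Distance = v·t = 0.39·19660 = 7667 m = 7.667 km.

7.67 km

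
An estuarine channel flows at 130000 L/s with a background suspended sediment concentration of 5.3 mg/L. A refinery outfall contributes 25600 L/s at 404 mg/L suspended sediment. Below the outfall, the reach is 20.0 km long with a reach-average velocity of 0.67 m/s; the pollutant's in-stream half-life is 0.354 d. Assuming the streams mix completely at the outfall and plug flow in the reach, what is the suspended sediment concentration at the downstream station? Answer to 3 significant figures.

Flow-weighted average: C = (130000·5.300 + 25600·404.0) / 155600 = 11030000/155600 = 70.90 mg/L.
Travel time t = 20.0·1000 / 0.67 = 29850 s = 8.292 h.
Half-life 0.354 d → k = ln 2 / 0.354 = 1.958 d⁻¹.
After decay, C = 70.90 × e^(−kt) = 70.90 × 0.5084 = 36.04 mg/L.

36.0 mg/L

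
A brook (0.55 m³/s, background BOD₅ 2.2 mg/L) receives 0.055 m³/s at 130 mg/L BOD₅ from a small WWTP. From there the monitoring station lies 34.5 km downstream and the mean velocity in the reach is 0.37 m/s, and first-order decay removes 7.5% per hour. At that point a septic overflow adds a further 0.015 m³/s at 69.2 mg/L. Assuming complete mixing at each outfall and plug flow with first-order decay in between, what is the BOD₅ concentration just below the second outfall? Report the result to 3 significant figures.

After mixing, C = (0.5500·2.200 + 0.05500·130.0) / 0.6050 = 8.360/0.6050 = 13.82 mg/L; combined flow 0.6050 m³/s.
Travel time t = 34.5·1000 / 0.37 = 93240 s = 25.90 h.
7.5%/h lost → k = −ln(1 − 0.075) = 0.07796 h⁻¹.
After decay, C = 13.82 × e^(−kt) = 13.82 × 0.1328 = 1.834 mg/L.
Second outfall: C = (0.6050·1.834 + 0.01500·69.20)/0.6200 = 3.464 mg/L.

3.46 mg/L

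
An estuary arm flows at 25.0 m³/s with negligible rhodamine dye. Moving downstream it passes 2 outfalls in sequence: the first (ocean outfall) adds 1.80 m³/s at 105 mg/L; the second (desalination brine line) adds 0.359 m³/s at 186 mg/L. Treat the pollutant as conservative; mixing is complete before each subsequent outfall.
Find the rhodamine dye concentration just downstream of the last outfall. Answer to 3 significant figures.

Below outfall 1: Q → 26.80 m³/s, C = (25.00·0 + 1.800·105.0)/26.80 = 7.052 mg/L.
Below outfall 2: Q → 27.16 m³/s, C = (26.80·7.052 + 0.3590·186.0)/27.16 = 9.418 mg/L.

9.42 mg/L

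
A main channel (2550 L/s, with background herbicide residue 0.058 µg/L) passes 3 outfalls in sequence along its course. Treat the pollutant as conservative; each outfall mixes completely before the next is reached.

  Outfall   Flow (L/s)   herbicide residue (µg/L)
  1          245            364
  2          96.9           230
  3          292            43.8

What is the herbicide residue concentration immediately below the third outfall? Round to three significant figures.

Outfall 1: combined Q = 2795 L/s; C = (2550·0.05800 + 245.0·364.0)/2795 = 31.96 µg/L.
Outfall 2: combined Q = 2892 L/s; C = (2795·31.96 + 96.90·230.0)/2892 = 38.60 µg/L.
Outfall 3: combined Q = 3184 L/s; C = (2892·38.60 + 292.0·43.80)/3184 = 39.07 µg/L.

39.1 µg/L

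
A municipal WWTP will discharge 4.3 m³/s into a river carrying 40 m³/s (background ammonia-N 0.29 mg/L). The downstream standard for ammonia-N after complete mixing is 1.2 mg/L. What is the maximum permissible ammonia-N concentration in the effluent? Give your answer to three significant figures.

At the limit, (Qr·Cr + Qe·Cₑ)/(Qr + Qe) = 1.2:
Cₑ = (44.30·1.2 − 40.00·0.2900) / 4.300 = 9.665 mg/L.

9.67 mg/L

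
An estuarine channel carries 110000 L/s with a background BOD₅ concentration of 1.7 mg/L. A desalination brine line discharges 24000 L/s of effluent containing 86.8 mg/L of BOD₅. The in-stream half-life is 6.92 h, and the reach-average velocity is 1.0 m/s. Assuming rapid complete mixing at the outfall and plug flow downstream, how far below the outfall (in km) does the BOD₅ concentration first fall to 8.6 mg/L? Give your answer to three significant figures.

Conservation of mass: C = (110000·1.700 + 24000·86.80) / 134000 = 2270000/134000 = 16.94 mg/L.
Half-life 6.92 h → k = ln 2 / 6.92 = 0.1002 h⁻¹ = 2.404 d⁻¹.
Set 16.94·exp(−k·t) = 8.6 → t = ln(16.94/8.6)/k = 24370 s = 6.769 h.
Distance = v·t = 1.0·24370 = 24370 m = 24.37 km.

24.4 km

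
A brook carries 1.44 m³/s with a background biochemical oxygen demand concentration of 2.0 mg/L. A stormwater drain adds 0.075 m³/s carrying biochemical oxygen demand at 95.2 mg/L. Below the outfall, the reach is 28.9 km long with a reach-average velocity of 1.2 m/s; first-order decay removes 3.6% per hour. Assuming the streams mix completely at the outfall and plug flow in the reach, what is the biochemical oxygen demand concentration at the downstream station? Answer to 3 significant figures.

Mixed concentration C = ΣQC/ΣQ = (1.440·2.000 + 0.07500·95.20) / 1.515 = 10.02/1.515 = 6.614 mg/L.
Travel time t = 28.9·1000 / 1.2 = 24080 s = 6.690 h.
3.6%/h lost → k = −ln(1 − 0.036) = 0.03666 h⁻¹.
After decay, C = 6.614 × e^(−kt) = 6.614 × 0.7825 = 5.175 mg/L.

5.18 mg/L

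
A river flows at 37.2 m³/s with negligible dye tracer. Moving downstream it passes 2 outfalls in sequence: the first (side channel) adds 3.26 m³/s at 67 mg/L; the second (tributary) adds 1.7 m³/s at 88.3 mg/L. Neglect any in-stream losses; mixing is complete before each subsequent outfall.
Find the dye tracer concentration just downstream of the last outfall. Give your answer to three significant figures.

8.74 mg/L

Below outfall 1: Q → 40.46 m³/s, C = (37.20·0 + 3.260·67.00)/40.46 = 5.398 mg/L.
Below outfall 2: Q → 42.16 m³/s, C = (40.46·5.398 + 1.700·88.30)/42.16 = 8.741 mg/L.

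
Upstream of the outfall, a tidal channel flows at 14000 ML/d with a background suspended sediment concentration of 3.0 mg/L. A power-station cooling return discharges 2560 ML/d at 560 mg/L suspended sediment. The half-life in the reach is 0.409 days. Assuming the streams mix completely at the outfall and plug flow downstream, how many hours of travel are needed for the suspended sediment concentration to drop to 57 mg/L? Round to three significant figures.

Conservation of mass: C = (14000·3.000 + 2560·560.0) / 16560 = 1476000/16560 = 89.11 mg/L.
Half-life 0.409 d → k = ln 2 / 0.409 = 1.695 d⁻¹.
89.11·exp(−k·t) = 57 → t = ln(89.11/57)/k = 22780 s = 6.327 h.

6.33 h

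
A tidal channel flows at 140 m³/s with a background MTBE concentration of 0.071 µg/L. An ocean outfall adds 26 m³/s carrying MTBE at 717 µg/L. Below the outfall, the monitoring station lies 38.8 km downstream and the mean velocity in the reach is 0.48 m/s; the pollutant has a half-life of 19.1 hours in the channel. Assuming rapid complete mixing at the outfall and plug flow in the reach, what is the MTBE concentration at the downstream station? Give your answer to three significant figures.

Flow-weighted average: C = (140.0·0.07100 + 26.00·717.0) / 166.0 = 18650/166.0 = 112.4 µg/L.
Travel time t = 38.8·1000 / 0.48 = 80830 s = 22.45 h.
Half-life 19.1 h → k = ln 2 / 19.1 = 0.03629 h⁻¹ = 0.8710 d⁻¹.
Applying C = C₀e^(−kt): 112.4 × 0.4427 = 49.74 µg/L.

49.7 µg/L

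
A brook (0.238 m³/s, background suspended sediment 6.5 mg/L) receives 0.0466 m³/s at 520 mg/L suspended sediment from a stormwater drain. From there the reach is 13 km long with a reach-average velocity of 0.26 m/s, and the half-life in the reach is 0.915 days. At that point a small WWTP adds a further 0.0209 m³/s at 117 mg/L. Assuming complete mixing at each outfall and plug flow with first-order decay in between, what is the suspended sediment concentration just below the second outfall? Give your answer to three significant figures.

Mass balance: C = (0.2380·6.500 + 0.04660·520.0) / 0.2846 = 25.78/0.2846 = 90.58 mg/L; combined flow 0.2846 m³/s.
Travel time t = 13·1000 / 0.26 = 50000 s = 13.89 h.
Half-life 0.915 d → k = ln 2 / 0.915 = 0.7575 d⁻¹.
Applying C = C₀e^(−kt): 90.58 × 0.6451 = 58.43 mg/L.
At the second outfall, C = (0.2846·58.43 + 0.02090·117.0) / (0.2846 + 0.02090) = 62.44 mg/L.

62.4 mg/L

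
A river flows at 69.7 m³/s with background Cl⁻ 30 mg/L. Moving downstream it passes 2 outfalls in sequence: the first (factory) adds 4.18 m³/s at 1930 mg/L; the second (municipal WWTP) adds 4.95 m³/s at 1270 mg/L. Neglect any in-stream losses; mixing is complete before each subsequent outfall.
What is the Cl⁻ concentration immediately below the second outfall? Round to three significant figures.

209 mg/L

After outfall 1: Q = 69.70 + 4.180 = 73.88 m³/s; C = (69.70·30.00 + 4.180·1930)/73.88 = 137.5 mg/L.
After outfall 2: Q = 73.88 + 4.950 = 78.83 m³/s; C = (73.88·137.5 + 4.950·1270)/78.83 = 208.6 mg/L.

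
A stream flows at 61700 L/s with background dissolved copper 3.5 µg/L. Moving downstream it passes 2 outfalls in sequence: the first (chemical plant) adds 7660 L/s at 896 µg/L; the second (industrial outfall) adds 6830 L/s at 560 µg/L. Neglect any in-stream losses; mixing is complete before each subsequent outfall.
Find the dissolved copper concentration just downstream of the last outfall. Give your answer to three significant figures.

Below outfall 1: Q → 69360 L/s, C = (61700·3.500 + 7660·896.0)/69360 = 102.1 µg/L.
Below outfall 2: Q → 76190 L/s, C = (69360·102.1 + 6830·560.0)/76190 = 143.1 µg/L.

143 µg/L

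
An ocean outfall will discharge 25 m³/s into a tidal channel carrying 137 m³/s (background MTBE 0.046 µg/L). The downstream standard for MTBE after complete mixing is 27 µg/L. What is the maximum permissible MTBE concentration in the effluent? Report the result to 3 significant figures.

At the limit, (Qr·Cr + Qe·Cₑ)/(Qr + Qe) = 27:
Cₑ = (162.0·27 − 137.0·0.04600) / 25.00 = 174.7 µg/L.

175 µg/L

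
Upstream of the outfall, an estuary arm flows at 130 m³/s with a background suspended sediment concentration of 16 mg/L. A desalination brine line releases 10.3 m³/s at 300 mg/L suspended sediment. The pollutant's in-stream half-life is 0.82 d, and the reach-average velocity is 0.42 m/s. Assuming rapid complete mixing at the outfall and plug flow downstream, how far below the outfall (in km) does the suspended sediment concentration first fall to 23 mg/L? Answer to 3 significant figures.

20.2 km

Mass balance: C = (130.0·16.00 + 10.30·300.0) / 140.3 = 5170/140.3 = 36.85 mg/L.
Half-life 0.82 d → k = ln 2 / 0.82 = 0.8453 d⁻¹.
Set 36.85·exp(−k·t) = 23 → t = ln(36.85/23)/k = 48180 s = 13.38 h.
Distance = v·t = 0.42·48180 = 20230 m = 20.23 km.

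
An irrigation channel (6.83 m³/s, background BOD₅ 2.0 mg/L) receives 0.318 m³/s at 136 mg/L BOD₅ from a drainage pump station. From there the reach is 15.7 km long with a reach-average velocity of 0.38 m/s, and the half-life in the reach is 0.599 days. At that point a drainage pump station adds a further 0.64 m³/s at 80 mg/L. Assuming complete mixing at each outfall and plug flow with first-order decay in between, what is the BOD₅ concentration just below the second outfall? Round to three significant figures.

Mass balance: C = (6.830·2.000 + 0.3180·136.0) / 7.148 = 56.91/7.148 = 7.961 mg/L; combined flow 7.148 m³/s.
Travel time t = 15.7·1000 / 0.38 = 41320 s = 11.48 h.
Half-life 0.599 d → k = ln 2 / 0.599 = 1.157 d⁻¹.
Decay over the reach: 7.961·exp(−kt) = 7.961·0.5750 = 4.578 mg/L.
Second outfall: C = (7.148·4.578 + 0.6400·80.00)/7.788 = 10.78 mg/L.

10.8 mg/L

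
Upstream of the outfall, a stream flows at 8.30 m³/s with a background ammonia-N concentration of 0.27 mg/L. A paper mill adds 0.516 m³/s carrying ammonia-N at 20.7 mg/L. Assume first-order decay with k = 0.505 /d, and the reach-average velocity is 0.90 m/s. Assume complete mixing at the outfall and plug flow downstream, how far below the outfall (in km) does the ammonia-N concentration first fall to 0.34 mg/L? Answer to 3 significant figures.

Flow-weighted average: C = (8.300·0.2700 + 0.5160·20.70) / 8.816 = 12.92/8.816 = 1.466 mg/L.
Set 1.466·exp(−k·t) = 0.34 → t = ln(1.466/0.34)/k = 250000 s = 69.44 h.
Distance = v·t = 0.90·250000 = 225000 m = 225.0 km.

225 km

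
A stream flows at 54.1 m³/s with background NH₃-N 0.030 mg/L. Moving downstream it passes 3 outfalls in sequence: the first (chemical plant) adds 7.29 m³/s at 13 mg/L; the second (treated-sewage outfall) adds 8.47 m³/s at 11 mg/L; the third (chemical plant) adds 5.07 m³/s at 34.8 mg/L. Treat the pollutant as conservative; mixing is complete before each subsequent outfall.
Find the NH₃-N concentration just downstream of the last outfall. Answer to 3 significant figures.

Outfall 1: combined Q = 61.39 m³/s; C = (54.10·0.03000 + 7.290·13.00)/61.39 = 1.570 mg/L.
Outfall 2: combined Q = 69.86 m³/s; C = (61.39·1.570 + 8.470·11.00)/69.86 = 2.713 mg/L.
Outfall 3: combined Q = 74.93 m³/s; C = (69.86·2.713 + 5.070·34.80)/74.93 = 4.885 mg/L.

4.88 mg/L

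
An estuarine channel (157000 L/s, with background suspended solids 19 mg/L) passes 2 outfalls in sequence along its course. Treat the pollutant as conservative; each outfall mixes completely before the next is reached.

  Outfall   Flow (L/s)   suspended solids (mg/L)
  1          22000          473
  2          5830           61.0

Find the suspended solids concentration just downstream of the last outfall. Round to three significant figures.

Outfall 1: combined Q = 179000 L/s; C = (157000·19.00 + 22000·473.0)/179000 = 74.80 mg/L.
Outfall 2: combined Q = 184800 L/s; C = (179000·74.80 + 5830·61.00)/184800 = 74.36 mg/L.

74.4 mg/L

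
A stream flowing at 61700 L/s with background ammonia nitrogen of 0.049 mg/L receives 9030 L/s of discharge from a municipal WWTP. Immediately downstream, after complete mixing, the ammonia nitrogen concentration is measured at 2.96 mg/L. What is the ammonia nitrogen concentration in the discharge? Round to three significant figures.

22.9 mg/L

Mass balance: 61700·0.04900 + 9030·Cₑ = 70730·2.960
→ Cₑ = (70730·2.960 − 61700·0.04900) / 9030 = 22.85 mg/L.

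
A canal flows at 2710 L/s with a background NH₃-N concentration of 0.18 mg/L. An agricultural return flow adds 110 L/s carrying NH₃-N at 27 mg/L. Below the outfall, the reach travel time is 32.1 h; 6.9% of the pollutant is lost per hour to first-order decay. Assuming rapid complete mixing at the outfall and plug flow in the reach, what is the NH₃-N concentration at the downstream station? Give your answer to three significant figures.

Conservation of mass: C = (2710·0.1800 + 110.0·27.00) / 2820 = 3458/2820 = 1.226 mg/L.
6.9%/h lost → k = −ln(1 − 0.069) = 0.07150 h⁻¹.
Decay over the reach: 1.226·exp(−kt) = 1.226·0.1008 = 0.1235 mg/L.

0.124 mg/L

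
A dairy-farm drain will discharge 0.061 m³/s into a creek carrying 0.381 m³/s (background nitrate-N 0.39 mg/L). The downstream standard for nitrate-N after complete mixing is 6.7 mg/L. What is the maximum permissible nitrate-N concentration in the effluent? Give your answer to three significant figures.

At the limit, (Qr·Cr + Qe·Cₑ)/(Qr + Qe) = 6.7:
Cₑ = (0.4420·6.7 − 0.3810·0.3900) / 0.06100 = 46.11 mg/L.

46.1 mg/L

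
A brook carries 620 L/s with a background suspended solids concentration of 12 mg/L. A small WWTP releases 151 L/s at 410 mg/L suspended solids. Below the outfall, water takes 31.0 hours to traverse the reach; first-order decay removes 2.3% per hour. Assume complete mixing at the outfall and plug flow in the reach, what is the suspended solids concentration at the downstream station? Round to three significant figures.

43.7 mg/L

Mass balance: C = (620.0·12.00 + 151.0·410.0) / 771.0 = 69350/771.0 = 89.95 mg/L.
2.3%/h lost → k = −ln(1 − 0.023) = 0.02327 h⁻¹.
First-order decay: C = 89.95·exp(−k·t) = 89.95·0.4861 = 43.72 mg/L.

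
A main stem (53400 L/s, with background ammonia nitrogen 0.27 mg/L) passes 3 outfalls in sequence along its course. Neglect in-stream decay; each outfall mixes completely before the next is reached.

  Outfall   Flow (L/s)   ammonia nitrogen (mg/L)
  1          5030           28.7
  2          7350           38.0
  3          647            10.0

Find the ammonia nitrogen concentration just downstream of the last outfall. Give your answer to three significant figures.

After outfall 1: Q = 53400 + 5030 = 58430 L/s; C = (53400·0.2700 + 5030·28.70)/58430 = 2.717 mg/L.
After outfall 2: Q = 58430 + 7350 = 65780 L/s; C = (58430·2.717 + 7350·38.00)/65780 = 6.660 mg/L.
After outfall 3: Q = 65780 + 647.0 = 66430 L/s; C = (65780·6.660 + 647.0·10.00)/66430 = 6.692 mg/L.

6.69 mg/L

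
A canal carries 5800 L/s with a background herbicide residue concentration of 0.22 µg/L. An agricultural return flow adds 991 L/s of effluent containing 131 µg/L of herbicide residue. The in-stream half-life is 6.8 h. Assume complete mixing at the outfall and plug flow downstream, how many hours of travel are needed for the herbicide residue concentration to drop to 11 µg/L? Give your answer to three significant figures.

5.52 h

Mass balance: C = (5800·0.2200 + 991.0·131.0) / 6791 = 131100/6791 = 19.30 µg/L.
Half-life 6.8 h → k = ln 2 / 6.8 = 0.1019 h⁻¹ = 2.446 d⁻¹.
19.30·exp(−k·t) = 11 → t = ln(19.30/11)/k = 19860 s = 5.518 h.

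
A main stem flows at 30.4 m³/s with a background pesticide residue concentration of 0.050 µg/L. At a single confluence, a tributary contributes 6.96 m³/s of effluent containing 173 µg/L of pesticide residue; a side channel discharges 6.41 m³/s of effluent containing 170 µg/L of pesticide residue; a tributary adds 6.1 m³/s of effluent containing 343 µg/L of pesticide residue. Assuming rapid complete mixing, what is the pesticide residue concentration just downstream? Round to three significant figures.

Mass balance: C = (30.40·0.05000 + 6.960·173.0 + 6.410·170.0 + 6.100·343.0) / 49.87 = 4388/49.87 = 87.98 µg/L.

88.0 µg/L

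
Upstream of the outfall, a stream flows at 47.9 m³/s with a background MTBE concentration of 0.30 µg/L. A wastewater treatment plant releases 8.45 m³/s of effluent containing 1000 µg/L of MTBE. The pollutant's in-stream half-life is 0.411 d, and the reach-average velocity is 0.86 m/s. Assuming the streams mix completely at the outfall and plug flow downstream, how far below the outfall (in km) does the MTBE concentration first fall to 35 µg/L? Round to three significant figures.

Flow-weighted average: C = (47.90·0.3000 + 8.450·1000) / 56.35 = 8464/56.35 = 150.2 µg/L.
Half-life 0.411 d → k = ln 2 / 0.411 = 1.686 d⁻¹.
Set 150.2·exp(−k·t) = 35 → t = ln(150.2/35)/k = 74630 s = 20.73 h.
Distance = v·t = 0.86·74630 = 64180 m = 64.18 km.

64.2 km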